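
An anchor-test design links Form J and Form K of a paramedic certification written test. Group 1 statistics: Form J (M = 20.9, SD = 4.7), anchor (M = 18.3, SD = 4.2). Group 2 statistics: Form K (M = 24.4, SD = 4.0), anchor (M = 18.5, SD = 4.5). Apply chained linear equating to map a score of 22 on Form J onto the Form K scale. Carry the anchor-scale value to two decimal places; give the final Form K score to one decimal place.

25.1

Form J → anchor (Group 1): v = (4.2/4.7)(22 − 20.9) + 18.3 = 19.28
anchor → Form K (Group 2): y = (4.0/4.5)(19.28 − 18.5) + 24.4 = 25.1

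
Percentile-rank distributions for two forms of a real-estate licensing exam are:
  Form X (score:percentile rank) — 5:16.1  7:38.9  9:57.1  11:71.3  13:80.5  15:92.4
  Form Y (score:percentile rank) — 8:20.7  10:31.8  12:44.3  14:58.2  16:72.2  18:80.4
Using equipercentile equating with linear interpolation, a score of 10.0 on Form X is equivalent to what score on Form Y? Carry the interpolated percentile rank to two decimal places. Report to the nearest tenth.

14.9

PR of 10.0 on Form X: 57.1 + (10.0 − 9)/(11 − 9) × (71.3 − 57.1) = 64.20
On Form Y, PR 64.20 falls between score 14 (PR 58.2) and 16 (PR 72.2).
Interpolate: 14 + (64.20 − 58.2)/(72.2 − 58.2) × (16 − 14) = 14.9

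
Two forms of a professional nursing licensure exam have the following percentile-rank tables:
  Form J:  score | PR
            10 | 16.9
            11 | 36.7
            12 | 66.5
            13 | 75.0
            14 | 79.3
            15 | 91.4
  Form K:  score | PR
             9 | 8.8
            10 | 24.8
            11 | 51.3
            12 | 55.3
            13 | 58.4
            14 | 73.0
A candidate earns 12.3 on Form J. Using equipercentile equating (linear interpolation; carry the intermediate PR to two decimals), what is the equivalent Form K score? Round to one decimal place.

13.7

PR of 12.3 on Form J: 66.5 + (12.3 − 12)/(13 − 12) × (75.0 − 66.5) = 69.05
On Form K, PR 69.05 falls between score 13 (PR 58.4) and 14 (PR 73.0).
Interpolate: 13 + (69.05 − 58.4)/(73.0 − 58.4) × (14 − 13) = 13.7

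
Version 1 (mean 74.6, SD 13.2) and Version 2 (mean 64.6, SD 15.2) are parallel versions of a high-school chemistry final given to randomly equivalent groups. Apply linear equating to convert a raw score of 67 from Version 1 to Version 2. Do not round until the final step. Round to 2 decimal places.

Linear equating: y = (SD_Y/SD_X)(x − M_X) + M_Y
y = (15.2/13.2)(67 − 74.6) + 64.6
y = 1.151515 × -7.6 + 64.6 = -8.7515 + 64.6 = 55.85

55.85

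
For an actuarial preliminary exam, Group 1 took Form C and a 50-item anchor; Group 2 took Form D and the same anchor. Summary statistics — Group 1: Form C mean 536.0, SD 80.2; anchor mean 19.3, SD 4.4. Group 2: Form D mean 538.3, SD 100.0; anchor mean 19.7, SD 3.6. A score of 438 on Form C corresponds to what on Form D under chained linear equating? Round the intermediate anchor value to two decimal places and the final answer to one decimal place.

377.7

Form C → anchor (Group 1): v = (4.4/80.2)(438 − 536.0) + 19.3 = 13.92
anchor → Form D (Group 2): y = (100.0/3.6)(13.92 − 19.7) + 538.3 = 377.7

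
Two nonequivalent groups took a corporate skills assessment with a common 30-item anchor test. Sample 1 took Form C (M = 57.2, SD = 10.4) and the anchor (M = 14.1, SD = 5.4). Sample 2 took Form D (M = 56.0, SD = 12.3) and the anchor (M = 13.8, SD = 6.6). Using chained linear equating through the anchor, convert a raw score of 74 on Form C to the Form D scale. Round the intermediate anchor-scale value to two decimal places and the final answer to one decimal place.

72.8

Form C → anchor (Sample 1): v = (5.4/10.4)(74 − 57.2) + 14.1 = 22.82
anchor → Form D (Sample 2): y = (12.3/6.6)(22.82 − 13.8) + 56.0 = 72.8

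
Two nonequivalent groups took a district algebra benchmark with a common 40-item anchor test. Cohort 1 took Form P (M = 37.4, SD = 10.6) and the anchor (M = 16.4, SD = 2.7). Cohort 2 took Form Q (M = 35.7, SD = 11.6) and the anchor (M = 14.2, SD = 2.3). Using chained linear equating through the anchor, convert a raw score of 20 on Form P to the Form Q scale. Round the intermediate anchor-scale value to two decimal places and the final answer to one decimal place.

Form P → anchor (Cohort 1): v = (2.7/10.6)(20 − 37.4) + 16.4 = 11.97
anchor → Form Q (Cohort 2): y = (11.6/2.3)(11.97 − 14.2) + 35.7 = 24.5

24.5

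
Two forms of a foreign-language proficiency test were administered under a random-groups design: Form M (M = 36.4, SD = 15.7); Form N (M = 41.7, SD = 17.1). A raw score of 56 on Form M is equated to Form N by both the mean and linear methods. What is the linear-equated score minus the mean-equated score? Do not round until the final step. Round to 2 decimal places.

1.75

Mean-equated: 56 + (41.7 − 36.4) = 61.30
Linear-equated: (17.1/15.7)(56 − 36.4) + 41.7 = 63.048
Difference = 63.048 − 61.30 = 1.75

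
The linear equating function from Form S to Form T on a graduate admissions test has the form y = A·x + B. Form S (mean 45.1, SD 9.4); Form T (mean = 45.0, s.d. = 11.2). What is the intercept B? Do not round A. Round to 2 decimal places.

-8.74

A = SD_Y / SD_X = 11.2 / 9.4 = 1.191489
B = M_Y − A·M_X = 45.0 − 1.191489 × 45.1 = -8.74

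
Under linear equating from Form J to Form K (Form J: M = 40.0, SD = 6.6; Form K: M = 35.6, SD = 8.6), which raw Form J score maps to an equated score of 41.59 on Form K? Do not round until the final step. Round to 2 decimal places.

Invert y = (SD_Y/SD_X)(x − M_X) + M_Y:
x = (SD_X/SD_Y)(y − M_Y) + M_X = (6.6/8.6)(41.59 − 35.6) + 40.0
x = 0.767442 × 5.990 + 40.0 = 44.60

44.60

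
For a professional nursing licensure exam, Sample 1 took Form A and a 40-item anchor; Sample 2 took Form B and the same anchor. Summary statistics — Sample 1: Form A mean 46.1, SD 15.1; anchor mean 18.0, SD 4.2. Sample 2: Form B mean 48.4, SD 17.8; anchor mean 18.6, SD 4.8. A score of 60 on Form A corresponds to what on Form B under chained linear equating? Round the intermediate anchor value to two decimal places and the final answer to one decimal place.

60.5

Form A → anchor (Sample 1): v = (4.2/15.1)(60 − 46.1) + 18.0 = 21.87
anchor → Form B (Sample 2): y = (17.8/4.8)(21.87 − 18.6) + 48.4 = 60.5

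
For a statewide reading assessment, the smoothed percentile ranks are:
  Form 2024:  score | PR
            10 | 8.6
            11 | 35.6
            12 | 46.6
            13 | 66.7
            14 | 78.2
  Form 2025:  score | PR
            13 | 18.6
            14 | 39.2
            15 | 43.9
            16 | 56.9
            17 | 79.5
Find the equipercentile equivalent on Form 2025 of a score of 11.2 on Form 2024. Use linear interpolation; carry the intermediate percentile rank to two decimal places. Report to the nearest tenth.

13.9

PR of 11.2 on Form 2024: 35.6 + (11.2 − 11)/(12 − 11) × (46.6 − 35.6) = 37.80
On Form 2025, PR 37.80 falls between score 13 (PR 18.6) and 14 (PR 39.2).
Interpolate: 13 + (37.80 − 18.6)/(39.2 − 18.6) × (14 − 13) = 13.9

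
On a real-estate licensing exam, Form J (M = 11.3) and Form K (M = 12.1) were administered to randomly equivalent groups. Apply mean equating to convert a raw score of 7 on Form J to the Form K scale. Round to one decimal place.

Mean equating: y = x + (M_Y − M_X) = 7 + (12.1 − 11.3) = 7.8

7.8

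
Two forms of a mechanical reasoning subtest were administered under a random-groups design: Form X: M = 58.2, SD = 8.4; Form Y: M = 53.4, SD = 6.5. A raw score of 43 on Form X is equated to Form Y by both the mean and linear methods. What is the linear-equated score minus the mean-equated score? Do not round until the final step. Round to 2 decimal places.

3.44

Mean-equated: 43 + (53.4 − 58.2) = 38.20
Linear-equated: (6.5/8.4)(43 − 58.2) + 53.4 = 41.638
Difference = 41.638 − 38.20 = 3.44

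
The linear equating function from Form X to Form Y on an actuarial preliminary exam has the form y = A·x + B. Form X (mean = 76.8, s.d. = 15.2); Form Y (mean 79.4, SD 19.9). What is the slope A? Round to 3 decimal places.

1.309

A = SD_Y / SD_X = 19.9 / 15.2 = 1.309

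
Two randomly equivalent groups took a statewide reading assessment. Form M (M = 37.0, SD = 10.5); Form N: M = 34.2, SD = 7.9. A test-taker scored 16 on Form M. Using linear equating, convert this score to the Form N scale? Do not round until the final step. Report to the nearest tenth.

18.4

Linear equating: y = (SD_Y/SD_X)(x − M_X) + M_Y
y = (7.9/10.5)(16 − 37.0) + 34.2
y = 0.752381 × -21.0 + 34.2 = -15.8000 + 34.2 = 18.4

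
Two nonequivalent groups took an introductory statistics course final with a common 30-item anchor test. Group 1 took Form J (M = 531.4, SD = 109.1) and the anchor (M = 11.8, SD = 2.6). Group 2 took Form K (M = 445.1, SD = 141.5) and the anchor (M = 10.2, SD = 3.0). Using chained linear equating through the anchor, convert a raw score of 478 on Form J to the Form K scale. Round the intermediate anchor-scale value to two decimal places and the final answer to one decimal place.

460.7

Form J → anchor (Group 1): v = (2.6/109.1)(478 − 531.4) + 11.8 = 10.53
anchor → Form K (Group 2): y = (141.5/3.0)(10.53 − 10.2) + 445.1 = 460.7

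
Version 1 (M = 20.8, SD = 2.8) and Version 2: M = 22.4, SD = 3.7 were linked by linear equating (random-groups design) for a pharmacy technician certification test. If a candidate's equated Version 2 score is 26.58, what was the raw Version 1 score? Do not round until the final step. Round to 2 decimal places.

23.96

Invert y = (SD_Y/SD_X)(x − M_X) + M_Y:
x = (SD_X/SD_Y)(y − M_Y) + M_X = (2.8/3.7)(26.58 − 22.4) + 20.8
x = 0.756757 × 4.180 + 20.8 = 23.96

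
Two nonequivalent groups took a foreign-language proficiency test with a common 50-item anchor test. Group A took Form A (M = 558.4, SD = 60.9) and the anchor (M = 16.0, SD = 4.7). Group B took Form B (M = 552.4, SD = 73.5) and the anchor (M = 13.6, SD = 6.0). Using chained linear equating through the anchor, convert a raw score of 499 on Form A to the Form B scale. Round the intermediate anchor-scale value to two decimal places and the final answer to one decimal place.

525.7

Form A → anchor (Group A): v = (4.7/60.9)(499 − 558.4) + 16.0 = 11.42
anchor → Form B (Group B): y = (73.5/6.0)(11.42 − 13.6) + 552.4 = 525.7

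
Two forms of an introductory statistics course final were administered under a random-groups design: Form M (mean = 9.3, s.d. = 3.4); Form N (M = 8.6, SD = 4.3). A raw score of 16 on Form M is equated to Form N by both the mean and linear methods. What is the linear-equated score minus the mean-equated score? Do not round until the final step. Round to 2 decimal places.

1.77

Mean-equated: 16 + (8.6 − 9.3) = 15.30
Linear-equated: (4.3/3.4)(16 − 9.3) + 8.6 = 17.074
Difference = 17.074 − 15.30 = 1.77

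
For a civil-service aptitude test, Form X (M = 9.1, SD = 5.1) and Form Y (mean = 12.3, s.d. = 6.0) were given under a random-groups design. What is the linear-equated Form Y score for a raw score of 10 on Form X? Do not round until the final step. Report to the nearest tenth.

Linear equating: y = (SD_Y/SD_X)(x − M_X) + M_Y
y = (6.0/5.1)(10 − 9.1) + 12.3
y = 1.176471 × 0.9 + 12.3 = 1.0588 + 12.3 = 13.4

13.4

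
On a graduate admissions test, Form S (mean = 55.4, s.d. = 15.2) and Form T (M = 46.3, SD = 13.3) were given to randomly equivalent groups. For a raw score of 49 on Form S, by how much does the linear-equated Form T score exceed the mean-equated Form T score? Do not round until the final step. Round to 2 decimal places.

0.80

Mean-equated: 49 + (46.3 − 55.4) = 39.90
Linear-equated: (13.3/15.2)(49 − 55.4) + 46.3 = 40.700
Difference = 40.700 − 39.90 = 0.80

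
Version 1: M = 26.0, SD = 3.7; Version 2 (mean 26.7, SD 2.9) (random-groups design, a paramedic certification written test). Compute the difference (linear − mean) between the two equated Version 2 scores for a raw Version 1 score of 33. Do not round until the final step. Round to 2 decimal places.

Mean-equated: 33 + (26.7 − 26.0) = 33.70
Linear-equated: (2.9/3.7)(33 − 26.0) + 26.7 = 32.186
Difference = 32.186 − 33.70 = -1.51

-1.51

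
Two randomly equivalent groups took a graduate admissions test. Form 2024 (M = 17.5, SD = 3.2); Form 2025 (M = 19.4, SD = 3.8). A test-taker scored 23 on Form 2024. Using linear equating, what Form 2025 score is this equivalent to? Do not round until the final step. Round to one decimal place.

Linear equating: y = (SD_Y/SD_X)(x − M_X) + M_Y
y = (3.8/3.2)(23 − 17.5) + 19.4
y = 1.187500 × 5.5 + 19.4 = 6.5312 + 19.4 = 25.9

25.9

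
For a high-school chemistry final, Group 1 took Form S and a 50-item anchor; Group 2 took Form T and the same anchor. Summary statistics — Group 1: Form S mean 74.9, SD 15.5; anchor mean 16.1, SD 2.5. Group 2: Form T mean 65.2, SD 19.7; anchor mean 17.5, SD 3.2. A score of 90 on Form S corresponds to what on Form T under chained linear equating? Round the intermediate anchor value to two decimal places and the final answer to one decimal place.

Form S → anchor (Group 1): v = (2.5/15.5)(90 − 74.9) + 16.1 = 18.54
anchor → Form T (Group 2): y = (19.7/3.2)(18.54 − 17.5) + 65.2 = 71.6

71.6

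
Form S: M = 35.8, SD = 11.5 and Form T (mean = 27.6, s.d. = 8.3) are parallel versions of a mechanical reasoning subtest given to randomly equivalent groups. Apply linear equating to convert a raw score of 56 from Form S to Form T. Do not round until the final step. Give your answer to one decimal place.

Linear equating: y = (SD_Y/SD_X)(x − M_X) + M_Y
y = (8.3/11.5)(56 − 35.8) + 27.6
y = 0.721739 × 20.2 + 27.6 = 14.5791 + 27.6 = 42.2

42.2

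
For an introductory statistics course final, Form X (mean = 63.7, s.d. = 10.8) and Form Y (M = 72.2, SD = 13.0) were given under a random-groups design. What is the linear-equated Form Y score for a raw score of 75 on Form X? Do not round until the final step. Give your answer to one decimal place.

85.8

Linear equating: y = (SD_Y/SD_X)(x − M_X) + M_Y
y = (13.0/10.8)(75 − 63.7) + 72.2
y = 1.203704 × 11.3 + 72.2 = 13.6019 + 72.2 = 85.8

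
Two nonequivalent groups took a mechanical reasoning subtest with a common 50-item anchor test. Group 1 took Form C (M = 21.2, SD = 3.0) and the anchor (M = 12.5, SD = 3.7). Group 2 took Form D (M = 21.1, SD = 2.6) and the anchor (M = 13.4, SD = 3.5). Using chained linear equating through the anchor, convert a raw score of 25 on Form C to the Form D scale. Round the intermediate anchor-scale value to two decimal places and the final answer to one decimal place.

23.9

Form C → anchor (Group 1): v = (3.7/3.0)(25 − 21.2) + 12.5 = 17.19
anchor → Form D (Group 2): y = (2.6/3.5)(17.19 − 13.4) + 21.1 = 23.9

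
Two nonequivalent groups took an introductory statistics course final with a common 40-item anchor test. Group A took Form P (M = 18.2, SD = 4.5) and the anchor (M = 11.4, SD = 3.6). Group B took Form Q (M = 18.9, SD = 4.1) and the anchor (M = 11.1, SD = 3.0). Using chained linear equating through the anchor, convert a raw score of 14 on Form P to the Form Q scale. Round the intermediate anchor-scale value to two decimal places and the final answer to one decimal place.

Form P → anchor (Group A): v = (3.6/4.5)(14 − 18.2) + 11.4 = 8.04
anchor → Form Q (Group B): y = (4.1/3.0)(8.04 − 11.1) + 18.9 = 14.7

14.7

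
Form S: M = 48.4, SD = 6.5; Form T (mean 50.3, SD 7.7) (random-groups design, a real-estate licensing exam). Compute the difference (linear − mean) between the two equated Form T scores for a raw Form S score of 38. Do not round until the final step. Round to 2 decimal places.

Mean-equated: 38 + (50.3 − 48.4) = 39.90
Linear-equated: (7.7/6.5)(38 − 48.4) + 50.3 = 37.980
Difference = 37.980 − 39.90 = -1.92

-1.92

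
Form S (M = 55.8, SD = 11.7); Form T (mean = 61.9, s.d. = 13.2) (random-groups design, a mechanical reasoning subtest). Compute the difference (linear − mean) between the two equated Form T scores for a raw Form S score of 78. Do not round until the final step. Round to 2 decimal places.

2.85

Mean-equated: 78 + (61.9 − 55.8) = 84.10
Linear-equated: (13.2/11.7)(78 − 55.8) + 61.9 = 86.946
Difference = 86.946 − 84.10 = 2.85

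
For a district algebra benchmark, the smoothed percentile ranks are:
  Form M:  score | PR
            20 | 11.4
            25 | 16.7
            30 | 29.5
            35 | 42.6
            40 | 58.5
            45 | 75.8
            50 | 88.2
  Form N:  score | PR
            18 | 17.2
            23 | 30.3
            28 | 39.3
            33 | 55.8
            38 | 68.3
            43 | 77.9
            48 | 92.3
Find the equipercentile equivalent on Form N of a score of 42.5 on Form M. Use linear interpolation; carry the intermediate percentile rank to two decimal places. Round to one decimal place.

37.5

PR of 42.5 on Form M: 58.5 + (42.5 − 40)/(45 − 40) × (75.8 − 58.5) = 67.15
On Form N, PR 67.15 falls between score 33 (PR 55.8) and 38 (PR 68.3).
Interpolate: 33 + (67.15 − 55.8)/(68.3 − 55.8) × (38 − 33) = 37.5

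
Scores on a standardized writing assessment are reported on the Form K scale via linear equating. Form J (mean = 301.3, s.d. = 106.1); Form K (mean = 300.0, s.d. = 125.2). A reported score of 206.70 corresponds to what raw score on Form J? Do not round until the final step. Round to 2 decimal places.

222.23

Invert y = (SD_Y/SD_X)(x − M_X) + M_Y:
x = (SD_X/SD_Y)(y − M_Y) + M_X = (106.1/125.2)(206.70 − 300.0) + 301.3
x = 0.847444 × -93.300 + 301.3 = 222.23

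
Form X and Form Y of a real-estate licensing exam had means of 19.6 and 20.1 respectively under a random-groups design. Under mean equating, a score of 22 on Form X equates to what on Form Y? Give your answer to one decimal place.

22.5

Mean equating: y = x + (M_Y − M_X) = 22 + (20.1 − 19.6) = 22.5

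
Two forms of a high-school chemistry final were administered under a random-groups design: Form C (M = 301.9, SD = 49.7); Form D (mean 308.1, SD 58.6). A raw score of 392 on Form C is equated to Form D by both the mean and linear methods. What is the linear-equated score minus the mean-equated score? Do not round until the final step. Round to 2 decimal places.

Mean-equated: 392 + (308.1 − 301.9) = 398.20
Linear-equated: (58.6/49.7)(392 − 301.9) + 308.1 = 414.335
Difference = 414.335 − 398.20 = 16.13

16.13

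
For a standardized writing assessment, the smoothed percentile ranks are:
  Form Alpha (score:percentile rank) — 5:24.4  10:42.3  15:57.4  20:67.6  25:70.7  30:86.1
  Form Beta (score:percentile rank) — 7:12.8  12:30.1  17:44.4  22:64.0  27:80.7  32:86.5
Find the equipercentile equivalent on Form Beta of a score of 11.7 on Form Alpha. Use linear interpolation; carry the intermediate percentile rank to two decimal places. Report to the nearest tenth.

PR of 11.7 on Form Alpha: 42.3 + (11.7 − 10)/(15 − 10) × (57.4 − 42.3) = 47.43
On Form Beta, PR 47.43 falls between score 17 (PR 44.4) and 22 (PR 64.0).
Interpolate: 17 + (47.43 − 44.4)/(64.0 − 44.4) × (22 − 17) = 17.8

17.8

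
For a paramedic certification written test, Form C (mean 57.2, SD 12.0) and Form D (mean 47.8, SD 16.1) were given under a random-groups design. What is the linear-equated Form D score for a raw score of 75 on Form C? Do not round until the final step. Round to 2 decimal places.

71.68

Linear equating: y = (SD_Y/SD_X)(x − M_X) + M_Y
y = (16.1/12.0)(75 − 57.2) + 47.8
y = 1.341667 × 17.8 + 47.8 = 23.8817 + 47.8 = 71.68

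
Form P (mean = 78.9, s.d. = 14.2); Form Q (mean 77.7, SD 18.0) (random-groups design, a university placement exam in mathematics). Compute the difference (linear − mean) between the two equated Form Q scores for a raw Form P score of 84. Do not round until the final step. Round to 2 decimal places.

1.36

Mean-equated: 84 + (77.7 − 78.9) = 82.80
Linear-equated: (18.0/14.2)(84 − 78.9) + 77.7 = 84.165
Difference = 84.165 − 82.80 = 1.36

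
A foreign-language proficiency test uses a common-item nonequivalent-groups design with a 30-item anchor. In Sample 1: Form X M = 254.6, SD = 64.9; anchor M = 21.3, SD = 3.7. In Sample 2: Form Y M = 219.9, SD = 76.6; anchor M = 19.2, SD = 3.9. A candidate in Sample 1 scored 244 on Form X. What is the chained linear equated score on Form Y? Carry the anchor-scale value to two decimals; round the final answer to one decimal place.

Form X → anchor (Sample 1): v = (3.7/64.9)(244 − 254.6) + 21.3 = 20.70
anchor → Form Y (Sample 2): y = (76.6/3.9)(20.70 − 19.2) + 219.9 = 249.4

249.4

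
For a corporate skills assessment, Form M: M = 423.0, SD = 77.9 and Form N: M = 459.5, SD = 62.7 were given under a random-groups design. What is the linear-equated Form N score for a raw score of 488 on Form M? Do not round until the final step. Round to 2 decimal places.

Linear equating: y = (SD_Y/SD_X)(x − M_X) + M_Y
y = (62.7/77.9)(488 − 423.0) + 459.5
y = 0.804878 × 65.0 + 459.5 = 52.3171 + 459.5 = 511.82

511.82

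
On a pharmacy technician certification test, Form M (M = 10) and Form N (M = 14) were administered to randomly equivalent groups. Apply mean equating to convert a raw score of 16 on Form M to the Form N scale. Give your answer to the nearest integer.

20

Mean equating: y = x + (M_Y − M_X) = 16 + (14 − 10) = 20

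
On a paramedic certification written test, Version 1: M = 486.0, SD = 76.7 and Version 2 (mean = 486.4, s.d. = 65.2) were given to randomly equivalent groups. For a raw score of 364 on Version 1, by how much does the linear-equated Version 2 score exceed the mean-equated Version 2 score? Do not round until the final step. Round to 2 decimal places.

Mean-equated: 364 + (486.4 − 486.0) = 364.40
Linear-equated: (65.2/76.7)(364 − 486.0) + 486.4 = 382.692
Difference = 382.692 − 364.40 = 18.29

18.29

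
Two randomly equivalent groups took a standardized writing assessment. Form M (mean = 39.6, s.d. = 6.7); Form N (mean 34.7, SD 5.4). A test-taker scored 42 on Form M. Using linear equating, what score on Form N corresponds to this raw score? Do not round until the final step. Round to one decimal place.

36.6

Linear equating: y = (SD_Y/SD_X)(x − M_X) + M_Y
y = (5.4/6.7)(42 − 39.6) + 34.7
y = 0.805970 × 2.4 + 34.7 = 1.9343 + 34.7 = 36.6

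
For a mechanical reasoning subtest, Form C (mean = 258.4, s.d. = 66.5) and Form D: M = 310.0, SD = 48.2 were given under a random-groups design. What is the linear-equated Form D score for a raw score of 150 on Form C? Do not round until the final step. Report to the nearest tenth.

231.4

Linear equating: y = (SD_Y/SD_X)(x − M_X) + M_Y
y = (48.2/66.5)(150 − 258.4) + 310.0
y = 0.724812 × -108.4 + 310.0 = -78.5696 + 310.0 = 231.4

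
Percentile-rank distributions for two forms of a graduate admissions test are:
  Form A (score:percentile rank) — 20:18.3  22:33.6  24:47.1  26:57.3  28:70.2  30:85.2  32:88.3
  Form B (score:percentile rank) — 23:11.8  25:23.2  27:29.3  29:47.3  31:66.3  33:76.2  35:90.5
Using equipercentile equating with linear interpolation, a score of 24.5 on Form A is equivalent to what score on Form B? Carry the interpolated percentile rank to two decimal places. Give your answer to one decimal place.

PR of 24.5 on Form A: 47.1 + (24.5 − 24)/(26 − 24) × (57.3 − 47.1) = 49.65
On Form B, PR 49.65 falls between score 29 (PR 47.3) and 31 (PR 66.3).
Interpolate: 29 + (49.65 − 47.3)/(66.3 − 47.3) × (31 − 29) = 29.2

29.2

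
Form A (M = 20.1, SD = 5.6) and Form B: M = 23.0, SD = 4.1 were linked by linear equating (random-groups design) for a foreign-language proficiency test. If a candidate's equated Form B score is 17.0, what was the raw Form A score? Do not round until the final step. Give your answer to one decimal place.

Invert y = (SD_Y/SD_X)(x − M_X) + M_Y:
x = (SD_X/SD_Y)(y − M_Y) + M_X = (5.6/4.1)(17.0 − 23.0) + 20.1
x = 1.365854 × -6.000 + 20.1 = 11.9

11.9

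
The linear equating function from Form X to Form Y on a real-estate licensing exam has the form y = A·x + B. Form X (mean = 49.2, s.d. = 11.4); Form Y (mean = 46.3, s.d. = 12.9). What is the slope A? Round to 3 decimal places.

A = SD_Y / SD_X = 12.9 / 11.4 = 1.132

1.132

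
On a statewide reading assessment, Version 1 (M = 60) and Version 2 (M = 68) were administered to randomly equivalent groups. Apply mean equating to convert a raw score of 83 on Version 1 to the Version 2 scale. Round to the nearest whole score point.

Mean equating: y = x + (M_Y − M_X) = 83 + (68 − 60) = 91

91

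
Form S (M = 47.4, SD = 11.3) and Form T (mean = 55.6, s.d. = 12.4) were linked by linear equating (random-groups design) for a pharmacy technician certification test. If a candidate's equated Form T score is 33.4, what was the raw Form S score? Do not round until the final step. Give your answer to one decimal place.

27.2

Invert y = (SD_Y/SD_X)(x − M_X) + M_Y:
x = (SD_X/SD_Y)(y − M_Y) + M_X = (11.3/12.4)(33.4 − 55.6) + 47.4
x = 0.911290 × -22.200 + 47.4 = 27.2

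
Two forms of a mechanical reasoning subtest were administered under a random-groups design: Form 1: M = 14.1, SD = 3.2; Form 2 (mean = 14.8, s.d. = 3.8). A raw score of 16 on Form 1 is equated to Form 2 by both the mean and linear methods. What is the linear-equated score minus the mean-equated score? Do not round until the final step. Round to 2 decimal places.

0.36

Mean-equated: 16 + (14.8 − 14.1) = 16.70
Linear-equated: (3.8/3.2)(16 − 14.1) + 14.8 = 17.056
Difference = 17.056 − 16.70 = 0.36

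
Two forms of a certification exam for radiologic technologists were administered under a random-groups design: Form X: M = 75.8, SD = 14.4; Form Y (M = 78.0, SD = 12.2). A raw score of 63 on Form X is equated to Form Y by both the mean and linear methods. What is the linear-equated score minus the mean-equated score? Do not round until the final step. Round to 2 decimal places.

Mean-equated: 63 + (78.0 − 75.8) = 65.20
Linear-equated: (12.2/14.4)(63 − 75.8) + 78.0 = 67.156
Difference = 67.156 − 65.20 = 1.96

1.96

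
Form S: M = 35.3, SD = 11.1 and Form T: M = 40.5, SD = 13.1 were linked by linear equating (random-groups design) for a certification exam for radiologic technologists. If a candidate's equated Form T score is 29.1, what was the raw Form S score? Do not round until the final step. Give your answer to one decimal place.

25.6

Invert y = (SD_Y/SD_X)(x − M_X) + M_Y:
x = (SD_X/SD_Y)(y − M_Y) + M_X = (11.1/13.1)(29.1 − 40.5) + 35.3
x = 0.847328 × -11.400 + 35.3 = 25.6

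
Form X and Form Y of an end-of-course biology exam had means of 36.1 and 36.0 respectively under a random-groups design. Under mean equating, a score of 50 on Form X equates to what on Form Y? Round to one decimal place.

Mean equating: y = x + (M_Y − M_X) = 50 + (36.0 − 36.1) = 49.9

49.9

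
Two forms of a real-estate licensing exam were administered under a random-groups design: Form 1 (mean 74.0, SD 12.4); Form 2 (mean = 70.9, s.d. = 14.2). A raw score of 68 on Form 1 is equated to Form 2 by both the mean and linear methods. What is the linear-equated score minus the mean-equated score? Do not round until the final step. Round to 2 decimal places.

-0.87

Mean-equated: 68 + (70.9 − 74.0) = 64.90
Linear-equated: (14.2/12.4)(68 − 74.0) + 70.9 = 64.029
Difference = 64.029 − 64.90 = -0.87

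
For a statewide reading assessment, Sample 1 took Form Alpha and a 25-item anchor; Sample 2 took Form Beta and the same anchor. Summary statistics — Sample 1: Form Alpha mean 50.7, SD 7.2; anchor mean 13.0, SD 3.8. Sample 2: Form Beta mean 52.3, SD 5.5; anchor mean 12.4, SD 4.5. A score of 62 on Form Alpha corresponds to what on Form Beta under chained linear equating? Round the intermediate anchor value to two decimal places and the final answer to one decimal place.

60.3

Form Alpha → anchor (Sample 1): v = (3.8/7.2)(62 − 50.7) + 13.0 = 18.96
anchor → Form Beta (Sample 2): y = (5.5/4.5)(18.96 − 12.4) + 52.3 = 60.3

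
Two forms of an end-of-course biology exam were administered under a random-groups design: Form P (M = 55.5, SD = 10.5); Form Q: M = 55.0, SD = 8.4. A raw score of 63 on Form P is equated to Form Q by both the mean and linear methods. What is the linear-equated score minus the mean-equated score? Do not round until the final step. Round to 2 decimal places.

Mean-equated: 63 + (55.0 − 55.5) = 62.50
Linear-equated: (8.4/10.5)(63 − 55.5) + 55.0 = 61.000
Difference = 61.000 − 62.50 = -1.50

-1.50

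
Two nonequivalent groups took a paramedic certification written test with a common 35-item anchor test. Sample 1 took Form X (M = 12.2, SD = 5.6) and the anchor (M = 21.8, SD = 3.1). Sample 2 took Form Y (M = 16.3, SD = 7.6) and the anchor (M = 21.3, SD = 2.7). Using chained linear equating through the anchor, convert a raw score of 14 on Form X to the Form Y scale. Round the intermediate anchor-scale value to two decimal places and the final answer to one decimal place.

20.5

Form X → anchor (Sample 1): v = (3.1/5.6)(14 − 12.2) + 21.8 = 22.80
anchor → Form Y (Sample 2): y = (7.6/2.7)(22.80 − 21.3) + 16.3 = 20.5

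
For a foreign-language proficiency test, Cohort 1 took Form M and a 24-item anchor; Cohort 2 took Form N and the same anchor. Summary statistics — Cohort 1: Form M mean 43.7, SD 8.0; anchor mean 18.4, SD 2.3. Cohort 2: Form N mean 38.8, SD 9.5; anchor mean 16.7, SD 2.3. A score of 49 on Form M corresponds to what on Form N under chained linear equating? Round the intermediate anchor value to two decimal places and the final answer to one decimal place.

52.1

Form M → anchor (Cohort 1): v = (2.3/8.0)(49 − 43.7) + 18.4 = 19.92
anchor → Form N (Cohort 2): y = (9.5/2.3)(19.92 − 16.7) + 38.8 = 52.1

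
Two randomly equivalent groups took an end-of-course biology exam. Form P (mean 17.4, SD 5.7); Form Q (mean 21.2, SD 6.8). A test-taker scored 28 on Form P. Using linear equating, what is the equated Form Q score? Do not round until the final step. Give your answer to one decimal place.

Linear equating: y = (SD_Y/SD_X)(x − M_X) + M_Y
y = (6.8/5.7)(28 − 17.4) + 21.2
y = 1.192982 × 10.6 + 21.2 = 12.6456 + 21.2 = 33.8

33.8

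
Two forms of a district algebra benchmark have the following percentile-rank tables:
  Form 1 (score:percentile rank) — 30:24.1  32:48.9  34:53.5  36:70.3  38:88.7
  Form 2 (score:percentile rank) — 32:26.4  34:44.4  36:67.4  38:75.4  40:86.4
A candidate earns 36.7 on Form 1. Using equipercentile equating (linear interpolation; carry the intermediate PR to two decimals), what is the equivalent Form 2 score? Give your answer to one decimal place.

PR of 36.7 on Form 1: 70.3 + (36.7 − 36)/(38 − 36) × (88.7 − 70.3) = 76.74
On Form 2, PR 76.74 falls between score 38 (PR 75.4) and 40 (PR 86.4).
Interpolate: 38 + (76.74 − 75.4)/(86.4 − 75.4) × (40 − 38) = 38.2

38.2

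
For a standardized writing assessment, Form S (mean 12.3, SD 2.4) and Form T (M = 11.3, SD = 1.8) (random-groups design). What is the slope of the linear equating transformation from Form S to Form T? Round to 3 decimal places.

0.750

A = SD_Y / SD_X = 1.8 / 2.4 = 0.750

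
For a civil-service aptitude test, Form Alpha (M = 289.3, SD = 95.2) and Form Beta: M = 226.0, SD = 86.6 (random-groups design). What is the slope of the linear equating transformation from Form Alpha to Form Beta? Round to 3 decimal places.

0.910

A = SD_Y / SD_X = 86.6 / 95.2 = 0.910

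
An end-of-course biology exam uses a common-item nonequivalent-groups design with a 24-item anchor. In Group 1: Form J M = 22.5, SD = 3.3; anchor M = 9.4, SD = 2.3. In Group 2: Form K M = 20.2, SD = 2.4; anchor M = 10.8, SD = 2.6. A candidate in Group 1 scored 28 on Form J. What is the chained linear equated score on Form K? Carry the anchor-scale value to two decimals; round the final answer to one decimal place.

22.4

Form J → anchor (Group 1): v = (2.3/3.3)(28 − 22.5) + 9.4 = 13.23
anchor → Form K (Group 2): y = (2.4/2.6)(13.23 − 10.8) + 20.2 = 22.4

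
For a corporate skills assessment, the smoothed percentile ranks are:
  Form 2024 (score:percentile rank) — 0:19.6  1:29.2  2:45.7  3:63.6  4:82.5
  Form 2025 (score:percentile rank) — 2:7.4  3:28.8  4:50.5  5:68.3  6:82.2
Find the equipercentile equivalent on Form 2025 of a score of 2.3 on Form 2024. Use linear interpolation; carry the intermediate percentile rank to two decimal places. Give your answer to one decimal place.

PR of 2.3 on Form 2024: 45.7 + (2.3 − 2)/(3 − 2) × (63.6 − 45.7) = 51.07
On Form 2025, PR 51.07 falls between score 4 (PR 50.5) and 5 (PR 68.3).
Interpolate: 4 + (51.07 − 50.5)/(68.3 − 50.5) × (5 − 4) = 4.0

4.0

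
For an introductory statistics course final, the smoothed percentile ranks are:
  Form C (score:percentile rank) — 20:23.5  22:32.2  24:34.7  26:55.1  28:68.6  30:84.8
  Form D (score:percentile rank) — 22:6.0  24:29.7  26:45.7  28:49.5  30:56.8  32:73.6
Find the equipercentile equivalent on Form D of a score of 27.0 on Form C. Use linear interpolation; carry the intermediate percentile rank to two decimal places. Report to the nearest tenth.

30.6

PR of 27.0 on Form C: 55.1 + (27.0 − 26)/(28 − 26) × (68.6 − 55.1) = 61.85
On Form D, PR 61.85 falls between score 30 (PR 56.8) and 32 (PR 73.6).
Interpolate: 30 + (61.85 − 56.8)/(73.6 − 56.8) × (32 − 30) = 30.6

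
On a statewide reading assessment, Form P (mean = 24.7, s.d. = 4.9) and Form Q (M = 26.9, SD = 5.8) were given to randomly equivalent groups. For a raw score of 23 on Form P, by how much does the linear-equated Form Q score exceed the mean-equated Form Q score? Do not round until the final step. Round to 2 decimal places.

-0.31

Mean-equated: 23 + (26.9 − 24.7) = 25.20
Linear-equated: (5.8/4.9)(23 − 24.7) + 26.9 = 24.888
Difference = 24.888 − 25.20 = -0.31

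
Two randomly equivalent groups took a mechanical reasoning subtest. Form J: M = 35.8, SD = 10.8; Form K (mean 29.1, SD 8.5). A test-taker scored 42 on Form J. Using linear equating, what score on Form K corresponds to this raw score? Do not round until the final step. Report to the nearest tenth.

Linear equating: y = (SD_Y/SD_X)(x − M_X) + M_Y
y = (8.5/10.8)(42 − 35.8) + 29.1
y = 0.787037 × 6.2 + 29.1 = 4.8796 + 29.1 = 34.0

34.0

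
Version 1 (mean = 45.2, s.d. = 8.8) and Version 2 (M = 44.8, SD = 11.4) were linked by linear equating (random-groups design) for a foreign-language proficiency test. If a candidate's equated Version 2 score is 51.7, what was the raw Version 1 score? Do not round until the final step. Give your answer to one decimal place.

Invert y = (SD_Y/SD_X)(x − M_X) + M_Y:
x = (SD_X/SD_Y)(y − M_Y) + M_X = (8.8/11.4)(51.7 − 44.8) + 45.2
x = 0.771930 × 6.900 + 45.2 = 50.5

50.5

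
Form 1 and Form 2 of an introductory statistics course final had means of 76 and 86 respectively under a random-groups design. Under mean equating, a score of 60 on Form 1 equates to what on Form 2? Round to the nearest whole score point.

70

Mean equating: y = x + (M_Y − M_X) = 60 + (86 − 76) = 70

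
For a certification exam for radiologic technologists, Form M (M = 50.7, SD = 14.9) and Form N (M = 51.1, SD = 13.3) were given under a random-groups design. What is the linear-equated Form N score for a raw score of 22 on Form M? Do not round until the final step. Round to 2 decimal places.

Linear equating: y = (SD_Y/SD_X)(x − M_X) + M_Y
y = (13.3/14.9)(22 − 50.7) + 51.1
y = 0.892617 × -28.7 + 51.1 = -25.6181 + 51.1 = 25.48

25.48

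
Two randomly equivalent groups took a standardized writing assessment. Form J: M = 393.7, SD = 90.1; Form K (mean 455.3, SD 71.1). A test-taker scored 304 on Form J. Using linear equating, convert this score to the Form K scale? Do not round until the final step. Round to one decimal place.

Linear equating: y = (SD_Y/SD_X)(x − M_X) + M_Y
y = (71.1/90.1)(304 − 393.7) + 455.3
y = 0.789123 × -89.7 + 455.3 = -70.7844 + 455.3 = 384.5

384.5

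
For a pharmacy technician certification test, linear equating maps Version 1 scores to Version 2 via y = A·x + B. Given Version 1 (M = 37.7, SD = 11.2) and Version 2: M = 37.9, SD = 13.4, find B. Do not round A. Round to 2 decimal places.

A = SD_Y / SD_X = 13.4 / 11.2 = 1.196429
B = M_Y − A·M_X = 37.9 − 1.196429 × 37.7 = -7.21

-7.21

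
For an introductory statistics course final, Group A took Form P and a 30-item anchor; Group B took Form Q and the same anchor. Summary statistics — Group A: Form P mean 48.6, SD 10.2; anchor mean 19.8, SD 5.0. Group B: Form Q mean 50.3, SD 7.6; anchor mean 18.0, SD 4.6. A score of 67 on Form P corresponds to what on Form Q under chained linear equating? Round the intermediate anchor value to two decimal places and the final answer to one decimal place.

Form P → anchor (Group A): v = (5.0/10.2)(67 − 48.6) + 19.8 = 28.82
anchor → Form Q (Group B): y = (7.6/4.6)(28.82 − 18.0) + 50.3 = 68.2

68.2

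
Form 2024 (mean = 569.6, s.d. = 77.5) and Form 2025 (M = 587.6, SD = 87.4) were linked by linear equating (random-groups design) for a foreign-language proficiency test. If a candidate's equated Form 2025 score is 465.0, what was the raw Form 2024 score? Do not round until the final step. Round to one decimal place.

460.9

Invert y = (SD_Y/SD_X)(x − M_X) + M_Y:
x = (SD_X/SD_Y)(y − M_Y) + M_X = (77.5/87.4)(465.0 − 587.6) + 569.6
x = 0.886728 × -122.600 + 569.6 = 460.9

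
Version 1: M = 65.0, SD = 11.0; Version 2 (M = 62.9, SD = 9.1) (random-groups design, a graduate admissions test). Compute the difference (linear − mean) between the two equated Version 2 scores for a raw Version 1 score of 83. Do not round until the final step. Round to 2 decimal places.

Mean-equated: 83 + (62.9 − 65.0) = 80.90
Linear-equated: (9.1/11.0)(83 − 65.0) + 62.9 = 77.791
Difference = 77.791 − 80.90 = -3.11

-3.11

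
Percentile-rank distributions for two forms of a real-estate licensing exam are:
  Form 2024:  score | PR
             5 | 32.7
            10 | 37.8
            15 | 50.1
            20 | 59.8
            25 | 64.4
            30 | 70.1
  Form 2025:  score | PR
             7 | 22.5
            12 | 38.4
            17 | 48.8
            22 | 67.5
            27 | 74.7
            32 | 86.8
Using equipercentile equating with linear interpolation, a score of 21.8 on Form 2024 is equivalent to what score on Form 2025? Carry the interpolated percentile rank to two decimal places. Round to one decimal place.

20.4

PR of 21.8 on Form 2024: 59.8 + (21.8 − 20)/(25 − 20) × (64.4 − 59.8) = 61.46
On Form 2025, PR 61.46 falls between score 17 (PR 48.8) and 22 (PR 67.5).
Interpolate: 17 + (61.46 − 48.8)/(67.5 − 48.8) × (22 − 17) = 20.4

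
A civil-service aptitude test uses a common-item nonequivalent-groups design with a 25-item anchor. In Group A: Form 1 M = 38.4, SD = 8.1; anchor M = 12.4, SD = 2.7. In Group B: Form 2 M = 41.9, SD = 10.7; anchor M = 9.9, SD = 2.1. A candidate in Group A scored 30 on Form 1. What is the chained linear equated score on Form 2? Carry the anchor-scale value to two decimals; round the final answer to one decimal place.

40.4

Form 1 → anchor (Group A): v = (2.7/8.1)(30 − 38.4) + 12.4 = 9.60
anchor → Form 2 (Group B): y = (10.7/2.1)(9.60 − 9.9) + 41.9 = 40.4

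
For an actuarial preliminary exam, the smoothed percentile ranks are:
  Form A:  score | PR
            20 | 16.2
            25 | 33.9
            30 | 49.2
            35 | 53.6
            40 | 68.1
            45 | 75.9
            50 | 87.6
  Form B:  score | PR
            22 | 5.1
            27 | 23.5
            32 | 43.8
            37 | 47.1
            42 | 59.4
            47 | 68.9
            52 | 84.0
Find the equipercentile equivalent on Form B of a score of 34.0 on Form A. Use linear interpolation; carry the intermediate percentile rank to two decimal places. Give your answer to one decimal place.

39.3

PR of 34.0 on Form A: 49.2 + (34.0 − 30)/(35 − 30) × (53.6 − 49.2) = 52.72
On Form B, PR 52.72 falls between score 37 (PR 47.1) and 42 (PR 59.4).
Interpolate: 37 + (52.72 − 47.1)/(59.4 − 47.1) × (42 − 37) = 39.3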